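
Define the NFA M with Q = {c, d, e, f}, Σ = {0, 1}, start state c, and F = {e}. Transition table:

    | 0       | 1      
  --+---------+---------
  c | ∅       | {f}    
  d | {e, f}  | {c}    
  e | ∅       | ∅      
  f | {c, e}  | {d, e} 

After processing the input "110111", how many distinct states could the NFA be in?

1

Start in {c}.
Read '1': c→{f}; now {f}.
Read '1': f→{d, e}; now {d, e}.
Read '0': d→{e, f}, e→∅; now {e, f}.
Read '1': e→∅, f→{d, e}; now {d, e}.
Read '1': d→{c}, e→∅; now {c}.
Read '1': c→{f}; now {f}.
That set has 1 state.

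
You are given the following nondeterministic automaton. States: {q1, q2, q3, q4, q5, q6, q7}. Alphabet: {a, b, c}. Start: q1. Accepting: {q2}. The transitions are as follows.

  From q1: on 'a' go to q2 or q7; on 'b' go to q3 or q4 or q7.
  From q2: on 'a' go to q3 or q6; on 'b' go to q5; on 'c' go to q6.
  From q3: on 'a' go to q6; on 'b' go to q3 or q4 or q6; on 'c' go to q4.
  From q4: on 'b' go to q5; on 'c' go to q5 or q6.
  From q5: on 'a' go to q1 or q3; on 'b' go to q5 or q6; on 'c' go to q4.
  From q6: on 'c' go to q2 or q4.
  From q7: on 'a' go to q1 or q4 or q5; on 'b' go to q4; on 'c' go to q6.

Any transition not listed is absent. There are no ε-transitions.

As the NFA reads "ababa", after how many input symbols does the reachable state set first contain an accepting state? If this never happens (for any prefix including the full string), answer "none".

1

Start in {q1}.
Read 'a': {q1} → {q2, q7}.
None of the earlier sets intersect F, but {q2, q7} does.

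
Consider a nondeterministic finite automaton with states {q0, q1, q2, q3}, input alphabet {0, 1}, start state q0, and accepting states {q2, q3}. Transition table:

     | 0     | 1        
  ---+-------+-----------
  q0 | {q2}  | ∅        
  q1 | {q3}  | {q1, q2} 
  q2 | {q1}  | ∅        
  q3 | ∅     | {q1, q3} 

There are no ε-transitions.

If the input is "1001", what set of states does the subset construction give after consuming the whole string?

∅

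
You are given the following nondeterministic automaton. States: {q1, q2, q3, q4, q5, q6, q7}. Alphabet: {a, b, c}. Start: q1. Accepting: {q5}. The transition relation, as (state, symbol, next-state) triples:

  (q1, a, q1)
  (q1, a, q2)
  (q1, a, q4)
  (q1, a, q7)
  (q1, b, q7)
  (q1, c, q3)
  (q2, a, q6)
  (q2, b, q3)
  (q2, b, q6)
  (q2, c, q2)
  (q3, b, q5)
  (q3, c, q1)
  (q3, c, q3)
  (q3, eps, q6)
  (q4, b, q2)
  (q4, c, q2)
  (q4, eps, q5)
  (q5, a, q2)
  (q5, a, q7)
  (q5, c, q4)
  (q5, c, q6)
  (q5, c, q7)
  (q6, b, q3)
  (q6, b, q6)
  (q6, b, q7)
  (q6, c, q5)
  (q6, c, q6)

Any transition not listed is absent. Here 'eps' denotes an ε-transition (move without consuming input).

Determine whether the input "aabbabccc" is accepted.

Yes

Start in {q1}.
Read 'a': q1→{q1, q2, q4, q7}; union {q1, q2, q4, q7}; ε-closure = {q1, q2, q4, q5, q7}.
Read 'a': q1→{q1, q2, q4, q7}, q2→{q6}, q4→∅, q5→{q2, q7}, q7→∅; union {q1, q2, q4, q6, q7}; ε-closure = {q1, q2, q4, q5, q6, q7}.
Read 'b': q1→{q7}, q2→{q3, q6}, q4→{q2}, q5→∅, q6→{q3, q6, q7}, q7→∅; now {q2, q3, q6, q7}.
Read 'b': q2→{q3, q6}, q3→{q5}, q6→{q3, q6, q7}, q7→∅; now {q3, q5, q6, q7}.
Read 'a': q3→∅, q5→{q2, q7}, q6→∅, q7→∅; now {q2, q7}.
Read 'b': q2→{q3, q6}, q7→∅; now {q3, q6}.
Read 'c': q3→{q1, q3}, q6→{q5, q6}; now {q1, q3, q5, q6}.
Read 'c': q1→{q3}, q3→{q1, q3}, q5→{q4, q6, q7}, q6→{q5, q6}; now {q1, q3, q4, q5, q6, q7}.
Read 'c': q1→{q3}, q3→{q1, q3}, q4→{q2}, q5→{q4, q6, q7}, q6→{q5, q6}, q7→∅; now {q1, q2, q3, q4, q5, q6, q7}.
The final set {q1, q2, q3, q4, q5, q6, q7} contains the accepting state q5.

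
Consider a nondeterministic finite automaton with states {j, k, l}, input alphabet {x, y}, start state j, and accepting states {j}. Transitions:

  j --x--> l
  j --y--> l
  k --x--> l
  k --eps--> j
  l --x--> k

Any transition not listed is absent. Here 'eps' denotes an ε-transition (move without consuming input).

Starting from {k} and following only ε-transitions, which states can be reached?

Begin with {k}.
ε-move k → j; add j.

{j, k}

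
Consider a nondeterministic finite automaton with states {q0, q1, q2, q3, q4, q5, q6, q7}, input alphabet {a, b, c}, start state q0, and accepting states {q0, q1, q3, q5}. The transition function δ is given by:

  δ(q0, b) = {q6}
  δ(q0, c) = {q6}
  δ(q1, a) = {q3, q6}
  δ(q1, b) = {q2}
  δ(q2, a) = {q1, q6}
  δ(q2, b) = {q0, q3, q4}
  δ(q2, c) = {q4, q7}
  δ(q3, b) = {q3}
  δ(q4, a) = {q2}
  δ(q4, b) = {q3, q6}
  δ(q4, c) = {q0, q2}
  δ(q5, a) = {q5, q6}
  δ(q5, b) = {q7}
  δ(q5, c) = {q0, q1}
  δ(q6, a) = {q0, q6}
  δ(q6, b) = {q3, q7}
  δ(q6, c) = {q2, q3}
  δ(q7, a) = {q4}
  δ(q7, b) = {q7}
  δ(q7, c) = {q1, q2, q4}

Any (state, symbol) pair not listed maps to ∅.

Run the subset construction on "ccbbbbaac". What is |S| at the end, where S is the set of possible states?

Start in {q0}.
Read 'c': q0→{q6}; now {q6}.
Read 'c': q6→{q2, q3}; now {q2, q3}.
Read 'b': q2→{q0, q3, q4}, q3→{q3}; now {q0, q3, q4}.
Read 'b': q0→{q6}, q3→{q3}, q4→{q3, q6}; now {q3, q6}.
Read 'b': q3→{q3}, q6→{q3, q7}; now {q3, q7}.
Read 'b': q3→{q3}, q7→{q7}; now {q3, q7}.
Read 'a': q3→∅, q7→{q4}; now {q4}.
Read 'a': q4→{q2}; now {q2}.
Read 'c': q2→{q4, q7}; now {q4, q7}.
That set has 2 states.

2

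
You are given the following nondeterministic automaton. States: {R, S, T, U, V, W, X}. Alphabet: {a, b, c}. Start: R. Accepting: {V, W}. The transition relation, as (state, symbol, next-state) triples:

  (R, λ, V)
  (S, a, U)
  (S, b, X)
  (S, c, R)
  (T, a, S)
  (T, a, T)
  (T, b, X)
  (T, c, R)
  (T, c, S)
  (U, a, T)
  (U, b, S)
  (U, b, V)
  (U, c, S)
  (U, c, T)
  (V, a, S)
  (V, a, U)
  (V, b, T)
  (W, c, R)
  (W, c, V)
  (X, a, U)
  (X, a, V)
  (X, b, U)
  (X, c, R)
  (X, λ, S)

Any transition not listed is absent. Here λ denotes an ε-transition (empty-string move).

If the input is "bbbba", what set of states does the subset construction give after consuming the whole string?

{S, T, U, V}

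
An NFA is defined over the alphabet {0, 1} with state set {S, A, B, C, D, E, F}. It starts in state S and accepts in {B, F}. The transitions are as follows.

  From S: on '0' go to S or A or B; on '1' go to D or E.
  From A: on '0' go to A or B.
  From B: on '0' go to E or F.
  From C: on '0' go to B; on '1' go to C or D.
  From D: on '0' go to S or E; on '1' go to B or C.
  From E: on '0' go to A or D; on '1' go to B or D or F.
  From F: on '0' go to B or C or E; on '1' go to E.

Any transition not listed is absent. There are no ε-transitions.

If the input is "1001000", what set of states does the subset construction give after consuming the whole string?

Start in {S}.
Read '1': {S} → {D, E}.
Read '0': {D, E} → {S, A, D, E}.
Read '0': {S, A, D, E} → {S, A, B, D, E}.
Read '1': {S, A, B, D, E} → {B, C, D, E, F}.
Read '0': {B, C, D, E, F} → {S, A, B, C, D, E, F}.
Read '0': {S, A, B, C, D, E, F} → {S, A, B, C, D, E, F}.
Read '0': {S, A, B, C, D, E, F} → {S, A, B, C, D, E, F}.

{S, A, B, C, D, E, F}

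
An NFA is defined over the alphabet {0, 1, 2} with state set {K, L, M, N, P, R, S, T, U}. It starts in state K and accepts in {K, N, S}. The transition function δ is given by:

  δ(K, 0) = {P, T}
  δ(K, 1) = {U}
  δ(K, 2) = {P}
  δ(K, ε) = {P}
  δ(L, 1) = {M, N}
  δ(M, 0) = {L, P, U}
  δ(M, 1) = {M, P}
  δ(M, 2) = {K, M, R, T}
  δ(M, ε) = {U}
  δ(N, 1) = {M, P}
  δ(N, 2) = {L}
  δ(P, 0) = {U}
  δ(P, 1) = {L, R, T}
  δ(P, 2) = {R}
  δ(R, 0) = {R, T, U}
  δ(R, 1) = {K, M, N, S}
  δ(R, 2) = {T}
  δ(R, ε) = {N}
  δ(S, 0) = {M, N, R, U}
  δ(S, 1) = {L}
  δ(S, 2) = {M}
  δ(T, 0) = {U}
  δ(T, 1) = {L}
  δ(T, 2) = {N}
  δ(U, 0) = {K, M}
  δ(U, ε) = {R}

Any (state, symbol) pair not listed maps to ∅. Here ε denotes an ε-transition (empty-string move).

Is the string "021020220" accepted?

Yes

Start: ε-closure({K}) = {K, P}.
Read '0': K→{P, T}, P→{U}; union {P, T, U}; ε-closure = {N, P, R, T, U}.
Read '2': N→{L}, P→{R}, R→{T}, T→{N}, U→∅; now {L, N, R, T}.
Read '1': L→{M, N}, N→{M, P}, R→{K, M, N, S}, T→{L}; union {K, L, M, N, P, S}; ε-closure = {K, L, M, N, P, R, S, U}.
Read '0': K→{P, T}, L→∅, M→{L, P, U}, N→∅, P→{U}, R→{R, T, U}, S→{M, N, R, U}, U→{K, M}; now {K, L, M, N, P, R, T, U}.
Read '2': K→{P}, L→∅, M→{K, M, R, T}, N→{L}, P→{R}, R→{T}, T→{N}, U→∅; union {K, L, M, N, P, R, T}; ε-closure = {K, L, M, N, P, R, T, U}.
Read '0': K→{P, T}, L→∅, M→{L, P, U}, N→∅, P→{U}, R→{R, T, U}, T→{U}, U→{K, M}; union {K, L, M, P, R, T, U}; ε-closure = {K, L, M, N, P, R, T, U}.
Read '2': K→{P}, L→∅, M→{K, M, R, T}, N→{L}, P→{R}, R→{T}, T→{N}, U→∅; union {K, L, M, N, P, R, T}; ε-closure = {K, L, M, N, P, R, T, U}.
Read '2': K→{P}, L→∅, M→{K, M, R, T}, N→{L}, P→{R}, R→{T}, T→{N}, U→∅; union {K, L, M, N, P, R, T}; ε-closure = {K, L, M, N, P, R, T, U}.
Read '0': K→{P, T}, L→∅, M→{L, P, U}, N→∅, P→{U}, R→{R, T, U}, T→{U}, U→{K, M}; union {K, L, M, P, R, T, U}; ε-closure = {K, L, M, N, P, R, T, U}.
The final set {K, L, M, N, P, R, T, U} contains the accepting states K, N.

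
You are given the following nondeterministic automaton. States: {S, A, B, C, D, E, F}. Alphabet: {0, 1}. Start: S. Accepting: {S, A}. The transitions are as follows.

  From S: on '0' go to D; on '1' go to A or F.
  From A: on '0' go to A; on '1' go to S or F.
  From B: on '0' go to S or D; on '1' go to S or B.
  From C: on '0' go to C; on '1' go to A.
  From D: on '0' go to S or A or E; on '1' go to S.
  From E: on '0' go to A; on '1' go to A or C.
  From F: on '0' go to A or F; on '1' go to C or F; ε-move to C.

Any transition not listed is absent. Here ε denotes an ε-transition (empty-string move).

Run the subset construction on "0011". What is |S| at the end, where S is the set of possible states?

4

Start in {S}.
Read '0': S→{D}; now {D}.
Read '0': D→{S, A, E}; now {S, A, E}.
Read '1': S→{A, F}, A→{S, F}, E→{A, C}; now {S, A, C, F}.
Read '1': S→{A, F}, A→{S, F}, C→{A}, F→{C, F}; now {S, A, C, F}.
That set has 4 states.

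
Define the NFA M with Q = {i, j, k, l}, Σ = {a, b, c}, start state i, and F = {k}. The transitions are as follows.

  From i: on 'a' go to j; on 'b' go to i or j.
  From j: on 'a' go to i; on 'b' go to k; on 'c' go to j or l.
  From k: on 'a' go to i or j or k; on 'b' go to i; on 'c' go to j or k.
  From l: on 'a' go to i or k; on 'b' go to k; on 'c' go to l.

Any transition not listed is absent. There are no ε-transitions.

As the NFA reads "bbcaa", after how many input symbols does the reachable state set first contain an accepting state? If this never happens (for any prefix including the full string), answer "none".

Start in {i}.
Read 'b': i→{i, j}; now {i, j}.
Read 'b': i→{i, j}, j→{k}; now {i, j, k}.
None of the earlier sets intersect F, but {i, j, k} does.

2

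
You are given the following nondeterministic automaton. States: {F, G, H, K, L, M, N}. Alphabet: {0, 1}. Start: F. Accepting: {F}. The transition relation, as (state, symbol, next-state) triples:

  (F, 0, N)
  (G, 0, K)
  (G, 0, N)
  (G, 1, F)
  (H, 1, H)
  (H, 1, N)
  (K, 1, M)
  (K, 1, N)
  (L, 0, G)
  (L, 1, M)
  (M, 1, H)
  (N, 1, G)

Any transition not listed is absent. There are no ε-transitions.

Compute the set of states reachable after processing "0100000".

Start in {F}.
Read '0': F→{N}; now {N}.
Read '1': N→{G}; now {G}.
Read '0': G→{K, N}; now {K, N}.
Read '0': K→∅, N→∅; now ∅.
The set is empty and remains empty for the remaining 3 symbols.

∅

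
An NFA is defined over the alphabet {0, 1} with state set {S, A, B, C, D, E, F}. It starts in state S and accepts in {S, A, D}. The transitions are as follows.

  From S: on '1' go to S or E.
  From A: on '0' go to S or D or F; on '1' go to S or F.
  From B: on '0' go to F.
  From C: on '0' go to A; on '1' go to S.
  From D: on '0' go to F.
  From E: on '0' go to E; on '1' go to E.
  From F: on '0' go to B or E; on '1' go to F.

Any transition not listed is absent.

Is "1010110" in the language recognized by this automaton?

No

Start in {S}.
Read '1': S→{S, E}; now {S, E}.
Read '0': S→∅, E→{E}; now {E}.
Read '1': E→{E}; now {E}.
Read '0': E→{E}; now {E}.
Read '1': E→{E}; now {E}.
Read '1': E→{E}; now {E}.
Read '0': E→{E}; now {E}.
The final set {E} contains no accepting state.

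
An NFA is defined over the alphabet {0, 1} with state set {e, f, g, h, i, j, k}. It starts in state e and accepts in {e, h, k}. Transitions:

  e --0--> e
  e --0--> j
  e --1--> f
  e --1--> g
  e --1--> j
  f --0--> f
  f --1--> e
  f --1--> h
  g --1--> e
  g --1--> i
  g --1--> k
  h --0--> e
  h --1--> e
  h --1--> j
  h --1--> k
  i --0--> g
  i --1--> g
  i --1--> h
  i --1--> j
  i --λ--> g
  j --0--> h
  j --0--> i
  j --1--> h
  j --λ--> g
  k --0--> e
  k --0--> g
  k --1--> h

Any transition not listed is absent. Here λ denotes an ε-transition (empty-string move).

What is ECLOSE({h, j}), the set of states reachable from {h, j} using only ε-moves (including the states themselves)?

Begin with {h, j}.
ε-move j → g; add g.

{g, h, j}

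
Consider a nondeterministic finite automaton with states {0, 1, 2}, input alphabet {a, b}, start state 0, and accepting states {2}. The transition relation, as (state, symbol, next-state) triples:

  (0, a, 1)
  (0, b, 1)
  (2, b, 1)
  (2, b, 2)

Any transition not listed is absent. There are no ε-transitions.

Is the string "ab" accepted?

No

Start in {0}.
Read 'a': 0→{1}; now {1}.
Read 'b': 1→∅; now ∅.
The final set ∅ contains no accepting state.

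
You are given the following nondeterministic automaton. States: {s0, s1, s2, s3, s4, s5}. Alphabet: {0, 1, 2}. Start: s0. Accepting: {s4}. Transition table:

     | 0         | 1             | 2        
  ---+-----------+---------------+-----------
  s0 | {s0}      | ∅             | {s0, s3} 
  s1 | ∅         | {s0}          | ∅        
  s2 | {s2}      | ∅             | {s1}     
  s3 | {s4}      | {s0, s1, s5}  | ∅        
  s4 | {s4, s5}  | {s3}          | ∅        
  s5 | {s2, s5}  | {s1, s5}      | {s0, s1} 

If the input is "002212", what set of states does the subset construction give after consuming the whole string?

{s0, s1, s3}

Start in {s0}.
Read '0': s0→{s0}; now {s0}.
Read '0': s0→{s0}; now {s0}.
Read '2': s0→{s0, s3}; now {s0, s3}.
Read '2': s0→{s0, s3}, s3→∅; now {s0, s3}.
Read '1': s0→∅, s3→{s0, s1, s5}; now {s0, s1, s5}.
Read '2': s0→{s0, s3}, s1→∅, s5→{s0, s1}; now {s0, s1, s3}.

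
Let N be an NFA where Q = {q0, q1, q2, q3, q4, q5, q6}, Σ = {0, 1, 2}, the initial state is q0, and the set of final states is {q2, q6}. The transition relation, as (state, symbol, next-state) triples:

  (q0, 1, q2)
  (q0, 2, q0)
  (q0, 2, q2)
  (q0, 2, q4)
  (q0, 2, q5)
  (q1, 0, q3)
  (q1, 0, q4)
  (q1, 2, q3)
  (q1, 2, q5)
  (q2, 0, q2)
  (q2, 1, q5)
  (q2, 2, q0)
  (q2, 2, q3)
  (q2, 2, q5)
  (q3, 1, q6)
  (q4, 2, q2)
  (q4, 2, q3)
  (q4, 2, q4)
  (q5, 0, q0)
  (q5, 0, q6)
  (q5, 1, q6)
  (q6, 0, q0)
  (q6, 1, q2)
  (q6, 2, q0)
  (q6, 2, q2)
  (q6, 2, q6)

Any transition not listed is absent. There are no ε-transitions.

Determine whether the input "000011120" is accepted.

No

Start in {q0}.
Read '0': q0→∅; now ∅.
The set is empty and remains empty for the remaining 8 symbols.
The final set ∅ contains no accepting state.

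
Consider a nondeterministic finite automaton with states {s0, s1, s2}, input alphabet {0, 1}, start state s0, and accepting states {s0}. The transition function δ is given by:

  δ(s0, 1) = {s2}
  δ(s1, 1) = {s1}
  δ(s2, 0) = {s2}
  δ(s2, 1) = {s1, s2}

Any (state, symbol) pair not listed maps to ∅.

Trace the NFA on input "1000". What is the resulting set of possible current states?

Start in {s0}.
Read '1': s0→{s2}; now {s2}.
Read '0': s2→{s2}; now {s2}.
Read '0': s2→{s2}; now {s2}.
Read '0': s2→{s2}; now {s2}.

{s2}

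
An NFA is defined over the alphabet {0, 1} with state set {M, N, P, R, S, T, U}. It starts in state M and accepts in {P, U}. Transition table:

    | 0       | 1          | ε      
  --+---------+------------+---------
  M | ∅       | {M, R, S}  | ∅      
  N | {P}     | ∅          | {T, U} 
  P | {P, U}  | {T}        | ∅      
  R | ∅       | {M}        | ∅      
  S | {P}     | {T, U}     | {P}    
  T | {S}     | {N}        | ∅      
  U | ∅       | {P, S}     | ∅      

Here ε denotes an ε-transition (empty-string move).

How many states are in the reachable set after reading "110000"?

Start in {M}.
Read '1': {M} → {M, P, R, S}.
Read '1': {M, P, R, S} → {M, P, R, S, T, U}.
Read '0': {M, P, R, S, T, U} → {P, S, U}.
Read '0': {P, S, U} → {P, U}.
Read '0': {P, U} → {P, U}.
Read '0': {P, U} → {P, U}.
That set has 2 states.

2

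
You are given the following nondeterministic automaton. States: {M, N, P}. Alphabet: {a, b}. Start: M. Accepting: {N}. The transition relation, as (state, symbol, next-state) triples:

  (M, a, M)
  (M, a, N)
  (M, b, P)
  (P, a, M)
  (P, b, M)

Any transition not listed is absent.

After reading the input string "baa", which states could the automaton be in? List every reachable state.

{M, N}

Start in {M}.
Read 'b': {M} → {P}.
Read 'a': {P} → {M}.
Read 'a': {M} → {M, N}.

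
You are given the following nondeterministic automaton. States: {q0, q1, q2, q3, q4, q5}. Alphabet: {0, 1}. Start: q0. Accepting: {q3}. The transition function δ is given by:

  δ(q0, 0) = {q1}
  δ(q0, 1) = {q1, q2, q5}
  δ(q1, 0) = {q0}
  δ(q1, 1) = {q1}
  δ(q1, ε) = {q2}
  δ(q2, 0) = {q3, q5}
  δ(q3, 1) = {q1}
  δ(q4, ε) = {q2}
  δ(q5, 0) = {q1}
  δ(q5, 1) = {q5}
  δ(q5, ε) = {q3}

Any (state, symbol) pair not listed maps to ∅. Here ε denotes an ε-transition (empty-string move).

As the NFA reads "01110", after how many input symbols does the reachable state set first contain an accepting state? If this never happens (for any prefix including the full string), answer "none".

5

Start in {q0}.
Read '0': q0→{q1}; union {q1}; ε-closure = {q1, q2}.
Read '1': q1→{q1}, q2→∅; union {q1}; ε-closure = {q1, q2}.
Read '1': q1→{q1}, q2→∅; union {q1}; ε-closure = {q1, q2}.
Read '1': q1→{q1}, q2→∅; union {q1}; ε-closure = {q1, q2}.
Read '0': q1→{q0}, q2→{q3, q5}; now {q0, q3, q5}.
None of the earlier sets intersect F, but {q0, q3, q5} does.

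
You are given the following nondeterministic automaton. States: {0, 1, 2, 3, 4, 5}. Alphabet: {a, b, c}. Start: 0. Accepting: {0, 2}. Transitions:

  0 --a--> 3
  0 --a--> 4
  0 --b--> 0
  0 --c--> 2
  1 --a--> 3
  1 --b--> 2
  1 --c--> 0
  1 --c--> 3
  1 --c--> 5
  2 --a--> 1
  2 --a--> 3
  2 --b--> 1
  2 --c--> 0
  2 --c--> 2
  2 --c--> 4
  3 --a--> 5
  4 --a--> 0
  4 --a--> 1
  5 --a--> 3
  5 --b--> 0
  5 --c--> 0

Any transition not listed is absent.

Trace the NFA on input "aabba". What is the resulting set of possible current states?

{3, 4}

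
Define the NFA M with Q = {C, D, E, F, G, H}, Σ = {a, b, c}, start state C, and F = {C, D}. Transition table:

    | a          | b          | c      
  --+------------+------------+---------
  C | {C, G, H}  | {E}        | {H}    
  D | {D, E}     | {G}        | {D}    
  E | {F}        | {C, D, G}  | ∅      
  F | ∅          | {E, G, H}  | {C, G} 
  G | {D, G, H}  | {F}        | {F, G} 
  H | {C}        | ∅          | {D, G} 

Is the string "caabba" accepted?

Yes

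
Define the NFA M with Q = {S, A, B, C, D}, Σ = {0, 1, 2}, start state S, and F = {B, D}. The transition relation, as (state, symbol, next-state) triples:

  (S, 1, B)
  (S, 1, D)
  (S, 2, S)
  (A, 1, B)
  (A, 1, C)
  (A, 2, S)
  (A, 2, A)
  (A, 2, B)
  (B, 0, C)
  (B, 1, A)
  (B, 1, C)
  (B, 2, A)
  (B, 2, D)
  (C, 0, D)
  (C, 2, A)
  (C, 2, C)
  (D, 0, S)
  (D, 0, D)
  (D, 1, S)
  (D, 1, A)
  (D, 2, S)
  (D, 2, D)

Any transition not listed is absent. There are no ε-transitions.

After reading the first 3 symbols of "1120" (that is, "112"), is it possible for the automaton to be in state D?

Start in {S}.
Read '1': {S} → {B, D}.
Read '1': {B, D} → {S, A, C}.
Read '2': {S, A, C} → {S, A, B, C}.
State D is not in {S, A, B, C}.

No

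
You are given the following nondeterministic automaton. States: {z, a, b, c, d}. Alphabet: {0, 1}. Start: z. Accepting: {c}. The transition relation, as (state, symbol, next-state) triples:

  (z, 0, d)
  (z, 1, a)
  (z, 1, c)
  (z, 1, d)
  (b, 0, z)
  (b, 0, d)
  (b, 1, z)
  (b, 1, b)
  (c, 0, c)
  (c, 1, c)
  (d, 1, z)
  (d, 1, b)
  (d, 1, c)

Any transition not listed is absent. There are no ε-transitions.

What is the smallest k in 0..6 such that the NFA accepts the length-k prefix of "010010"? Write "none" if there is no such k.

Start in {z}.
Read '0': {z} → {d}.
Read '1': {d} → {z, b, c}.
None of the earlier sets intersect F, but {z, b, c} does.

2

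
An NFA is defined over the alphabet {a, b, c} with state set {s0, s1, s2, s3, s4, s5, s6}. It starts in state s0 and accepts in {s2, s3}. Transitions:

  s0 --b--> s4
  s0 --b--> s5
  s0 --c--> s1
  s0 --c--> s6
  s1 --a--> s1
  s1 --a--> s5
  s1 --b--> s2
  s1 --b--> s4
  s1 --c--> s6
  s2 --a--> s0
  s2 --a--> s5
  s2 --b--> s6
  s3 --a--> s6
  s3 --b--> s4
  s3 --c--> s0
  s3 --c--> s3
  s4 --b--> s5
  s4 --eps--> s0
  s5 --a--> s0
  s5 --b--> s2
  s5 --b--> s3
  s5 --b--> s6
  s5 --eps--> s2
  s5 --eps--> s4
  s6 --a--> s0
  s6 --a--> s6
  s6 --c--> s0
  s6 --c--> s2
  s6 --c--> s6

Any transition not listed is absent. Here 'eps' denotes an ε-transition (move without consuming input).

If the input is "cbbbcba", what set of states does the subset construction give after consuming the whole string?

{s0, s2, s4, s5, s6}

Start in {s0}.
Read 'c': {s0} → {s1, s6}.
Read 'b': {s1, s6} → {s0, s2, s4}.
Read 'b': {s0, s2, s4} → {s0, s2, s4, s5, s6}.
Read 'b': {s0, s2, s4, s5, s6} → {s0, s2, s3, s4, s5, s6}.
Read 'c': {s0, s2, s3, s4, s5, s6} → {s0, s1, s2, s3, s6}.
Read 'b': {s0, s1, s2, s3, s6} → {s0, s2, s4, s5, s6}.
Read 'a': {s0, s2, s4, s5, s6} → {s0, s2, s4, s5, s6}.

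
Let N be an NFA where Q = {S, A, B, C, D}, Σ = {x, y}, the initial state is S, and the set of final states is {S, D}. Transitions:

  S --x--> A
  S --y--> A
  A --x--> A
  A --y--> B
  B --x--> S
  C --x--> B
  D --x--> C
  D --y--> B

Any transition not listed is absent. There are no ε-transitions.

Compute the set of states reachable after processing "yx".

{A}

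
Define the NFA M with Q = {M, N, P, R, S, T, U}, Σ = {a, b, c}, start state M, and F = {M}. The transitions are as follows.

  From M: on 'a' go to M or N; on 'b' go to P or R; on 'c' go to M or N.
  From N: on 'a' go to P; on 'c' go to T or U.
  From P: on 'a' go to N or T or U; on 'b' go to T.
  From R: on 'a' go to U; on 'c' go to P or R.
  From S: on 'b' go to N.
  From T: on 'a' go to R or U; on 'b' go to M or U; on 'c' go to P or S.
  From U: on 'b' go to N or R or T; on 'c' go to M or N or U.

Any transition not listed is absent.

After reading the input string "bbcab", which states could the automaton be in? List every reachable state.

Start in {M}.
Read 'b': {M} → {P, R}.
Read 'b': {P, R} → {T}.
Read 'c': {T} → {P, S}.
Read 'a': {P, S} → {N, T, U}.
Read 'b': {N, T, U} → {M, N, R, T, U}.

{M, N, R, T, U}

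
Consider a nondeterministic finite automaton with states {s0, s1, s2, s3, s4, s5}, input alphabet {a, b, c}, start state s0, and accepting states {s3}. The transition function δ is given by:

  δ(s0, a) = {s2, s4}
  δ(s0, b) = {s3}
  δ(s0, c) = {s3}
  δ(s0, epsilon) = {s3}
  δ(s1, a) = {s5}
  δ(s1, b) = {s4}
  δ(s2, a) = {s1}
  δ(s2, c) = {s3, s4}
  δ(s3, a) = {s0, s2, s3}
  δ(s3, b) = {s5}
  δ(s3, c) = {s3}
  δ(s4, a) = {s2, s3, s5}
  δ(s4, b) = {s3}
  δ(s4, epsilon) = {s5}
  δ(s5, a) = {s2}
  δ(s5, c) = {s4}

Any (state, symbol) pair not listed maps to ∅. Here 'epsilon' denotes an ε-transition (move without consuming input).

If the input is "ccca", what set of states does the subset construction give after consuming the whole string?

Start: ε-closure({s0}) = {s0, s3}.
Read 'c': {s0, s3} → {s3}.
Read 'c': {s3} → {s3}.
Read 'c': {s3} → {s3}.
Read 'a': {s3} → {s0, s2, s3}.

{s0, s2, s3}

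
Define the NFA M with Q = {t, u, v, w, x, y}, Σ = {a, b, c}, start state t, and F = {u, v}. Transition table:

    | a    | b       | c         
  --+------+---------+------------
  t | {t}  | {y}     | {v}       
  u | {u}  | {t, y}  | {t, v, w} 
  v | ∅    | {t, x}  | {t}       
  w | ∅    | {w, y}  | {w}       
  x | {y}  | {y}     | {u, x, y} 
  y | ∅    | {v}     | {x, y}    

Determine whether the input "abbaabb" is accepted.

No

Start in {t}.
Read 'a': t→{t}; now {t}.
Read 'b': t→{y}; now {y}.
Read 'b': y→{v}; now {v}.
Read 'a': v→∅; now ∅.
The set is empty and remains empty for the remaining 3 symbols.
The final set ∅ contains no accepting state.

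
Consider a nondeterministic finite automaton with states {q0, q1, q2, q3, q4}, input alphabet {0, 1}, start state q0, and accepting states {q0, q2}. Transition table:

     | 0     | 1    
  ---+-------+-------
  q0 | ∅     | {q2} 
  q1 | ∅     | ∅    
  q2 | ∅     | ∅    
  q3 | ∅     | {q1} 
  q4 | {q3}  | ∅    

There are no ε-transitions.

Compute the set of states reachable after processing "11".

∅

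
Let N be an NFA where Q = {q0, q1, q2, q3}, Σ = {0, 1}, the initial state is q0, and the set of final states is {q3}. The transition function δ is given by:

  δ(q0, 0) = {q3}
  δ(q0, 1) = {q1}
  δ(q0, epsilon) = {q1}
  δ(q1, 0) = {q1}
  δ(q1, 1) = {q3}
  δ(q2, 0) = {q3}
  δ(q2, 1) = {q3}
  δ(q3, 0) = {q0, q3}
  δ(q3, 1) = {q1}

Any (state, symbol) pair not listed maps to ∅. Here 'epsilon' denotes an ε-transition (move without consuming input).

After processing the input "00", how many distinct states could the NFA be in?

Start: ε-closure({q0}) = {q0, q1}.
Read '0': {q0, q1} → {q1, q3}.
Read '0': {q1, q3} → {q0, q1, q3}.
That set has 3 states.

3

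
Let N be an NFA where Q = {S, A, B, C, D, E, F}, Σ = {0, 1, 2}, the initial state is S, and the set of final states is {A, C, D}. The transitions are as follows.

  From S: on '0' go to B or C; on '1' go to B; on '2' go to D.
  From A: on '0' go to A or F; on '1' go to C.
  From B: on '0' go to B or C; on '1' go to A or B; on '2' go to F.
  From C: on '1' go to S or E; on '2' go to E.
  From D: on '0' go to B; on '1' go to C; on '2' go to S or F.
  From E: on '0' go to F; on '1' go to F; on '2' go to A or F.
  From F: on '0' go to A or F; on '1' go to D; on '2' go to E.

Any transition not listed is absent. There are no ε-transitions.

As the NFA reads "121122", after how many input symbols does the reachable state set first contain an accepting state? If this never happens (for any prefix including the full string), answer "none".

3

Start in {S}.
Read '1': {S} → {B}.
Read '2': {B} → {F}.
Read '1': {F} → {D}.
None of the earlier sets intersect F, but {D} does.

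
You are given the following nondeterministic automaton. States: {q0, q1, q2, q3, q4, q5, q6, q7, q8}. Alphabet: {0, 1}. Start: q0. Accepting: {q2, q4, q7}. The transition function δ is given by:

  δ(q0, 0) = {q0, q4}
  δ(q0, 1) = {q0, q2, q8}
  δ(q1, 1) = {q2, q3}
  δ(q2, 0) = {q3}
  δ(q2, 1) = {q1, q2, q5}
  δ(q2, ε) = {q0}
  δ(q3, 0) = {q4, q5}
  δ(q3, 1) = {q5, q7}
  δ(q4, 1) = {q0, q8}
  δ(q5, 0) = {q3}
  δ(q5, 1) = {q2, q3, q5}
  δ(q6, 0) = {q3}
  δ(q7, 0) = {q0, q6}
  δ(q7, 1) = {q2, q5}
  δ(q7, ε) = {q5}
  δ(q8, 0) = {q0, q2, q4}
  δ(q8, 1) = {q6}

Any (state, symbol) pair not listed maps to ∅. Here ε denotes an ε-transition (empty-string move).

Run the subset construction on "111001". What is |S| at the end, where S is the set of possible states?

Start in {q0}.
Read '1': {q0} → {q0, q2, q8}.
Read '1': {q0, q2, q8} → {q0, q1, q2, q5, q6, q8}.
Read '1': {q0, q1, q2, q5, q6, q8} → {q0, q1, q2, q3, q5, q6, q8}.
Read '0': {q0, q1, q2, q3, q5, q6, q8} → {q0, q2, q3, q4, q5}.
Read '0': {q0, q2, q3, q4, q5} → {q0, q3, q4, q5}.
Read '1': {q0, q3, q4, q5} → {q0, q2, q3, q5, q7, q8}.
That set has 6 states.

6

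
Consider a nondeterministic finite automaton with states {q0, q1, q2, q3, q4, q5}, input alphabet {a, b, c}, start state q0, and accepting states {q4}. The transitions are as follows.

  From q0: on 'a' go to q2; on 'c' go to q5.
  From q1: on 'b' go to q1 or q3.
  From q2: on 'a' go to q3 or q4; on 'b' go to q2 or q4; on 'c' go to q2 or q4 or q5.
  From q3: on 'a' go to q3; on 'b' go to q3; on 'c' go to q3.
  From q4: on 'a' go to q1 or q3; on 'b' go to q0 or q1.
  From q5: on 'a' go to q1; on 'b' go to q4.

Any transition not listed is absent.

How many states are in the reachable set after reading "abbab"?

Start in {q0}.
Read 'a': q0→{q2}; now {q2}.
Read 'b': q2→{q2, q4}; now {q2, q4}.
Read 'b': q2→{q2, q4}, q4→{q0, q1}; now {q0, q1, q2, q4}.
Read 'a': q0→{q2}, q1→∅, q2→{q3, q4}, q4→{q1, q3}; now {q1, q2, q3, q4}.
Read 'b': q1→{q1, q3}, q2→{q2, q4}, q3→{q3}, q4→{q0, q1}; now {q0, q1, q2, q3, q4}.
That set has 5 states.

5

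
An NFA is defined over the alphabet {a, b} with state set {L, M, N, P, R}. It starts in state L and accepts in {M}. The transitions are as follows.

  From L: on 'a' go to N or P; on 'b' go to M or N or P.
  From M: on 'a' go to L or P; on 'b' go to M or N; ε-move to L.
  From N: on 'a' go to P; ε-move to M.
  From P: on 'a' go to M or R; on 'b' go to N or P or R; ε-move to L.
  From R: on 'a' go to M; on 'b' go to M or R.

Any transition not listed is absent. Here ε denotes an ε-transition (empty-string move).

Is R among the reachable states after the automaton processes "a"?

Start in {L}.
Read 'a': L→{N, P}; union {N, P}; ε-closure = {L, M, N, P}.
State R is not in {L, M, N, P}.

No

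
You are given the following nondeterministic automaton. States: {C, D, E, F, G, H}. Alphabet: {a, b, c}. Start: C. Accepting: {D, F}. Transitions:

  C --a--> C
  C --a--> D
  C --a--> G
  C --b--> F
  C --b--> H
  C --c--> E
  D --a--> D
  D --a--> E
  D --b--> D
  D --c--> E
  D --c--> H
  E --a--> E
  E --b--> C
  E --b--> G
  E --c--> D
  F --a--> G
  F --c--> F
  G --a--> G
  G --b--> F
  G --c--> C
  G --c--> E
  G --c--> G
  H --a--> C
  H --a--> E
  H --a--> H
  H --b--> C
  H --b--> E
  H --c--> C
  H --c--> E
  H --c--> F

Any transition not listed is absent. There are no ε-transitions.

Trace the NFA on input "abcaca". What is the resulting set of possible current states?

Start in {C}.
Read 'a': {C} → {C, D, G}.
Read 'b': {C, D, G} → {D, F, H}.
Read 'c': {D, F, H} → {C, E, F, H}.
Read 'a': {C, E, F, H} → {C, D, E, G, H}.
Read 'c': {C, D, E, G, H} → {C, D, E, F, G, H}.
Read 'a': {C, D, E, F, G, H} → {C, D, E, G, H}.

{C, D, E, G, H}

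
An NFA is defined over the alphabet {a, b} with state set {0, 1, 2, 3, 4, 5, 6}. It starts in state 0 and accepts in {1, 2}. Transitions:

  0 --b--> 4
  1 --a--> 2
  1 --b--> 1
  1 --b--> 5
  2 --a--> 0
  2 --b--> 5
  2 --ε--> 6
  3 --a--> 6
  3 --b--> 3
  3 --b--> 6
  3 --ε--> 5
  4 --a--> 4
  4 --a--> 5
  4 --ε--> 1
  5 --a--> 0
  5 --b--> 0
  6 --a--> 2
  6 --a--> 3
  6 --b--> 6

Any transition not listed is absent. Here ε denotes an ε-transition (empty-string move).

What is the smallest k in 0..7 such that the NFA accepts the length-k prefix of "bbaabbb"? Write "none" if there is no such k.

Start in {0}.
Read 'b': 0→{4}; union {4}; ε-closure = {1, 4}.
None of the earlier sets intersect F, but {1, 4} does.

1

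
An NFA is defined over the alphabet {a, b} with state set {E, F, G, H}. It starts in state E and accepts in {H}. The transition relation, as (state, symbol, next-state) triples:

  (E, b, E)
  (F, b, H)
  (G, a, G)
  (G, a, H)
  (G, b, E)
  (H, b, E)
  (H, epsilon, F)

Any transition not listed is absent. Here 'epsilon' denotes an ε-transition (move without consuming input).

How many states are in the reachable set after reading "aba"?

0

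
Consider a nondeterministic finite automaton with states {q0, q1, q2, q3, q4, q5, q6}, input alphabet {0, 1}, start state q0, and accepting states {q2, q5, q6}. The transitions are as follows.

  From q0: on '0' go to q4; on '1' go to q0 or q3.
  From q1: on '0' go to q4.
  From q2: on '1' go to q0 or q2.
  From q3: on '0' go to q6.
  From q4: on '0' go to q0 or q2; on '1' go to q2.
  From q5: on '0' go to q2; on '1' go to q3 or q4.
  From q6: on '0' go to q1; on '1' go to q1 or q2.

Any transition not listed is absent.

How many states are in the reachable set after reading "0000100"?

3

Start in {q0}.
Read '0': q0→{q4}; now {q4}.
Read '0': q4→{q0, q2}; now {q0, q2}.
Read '0': q0→{q4}, q2→∅; now {q4}.
Read '0': q4→{q0, q2}; now {q0, q2}.
Read '1': q0→{q0, q3}, q2→{q0, q2}; now {q0, q2, q3}.
Read '0': q0→{q4}, q2→∅, q3→{q6}; now {q4, q6}.
Read '0': q4→{q0, q2}, q6→{q1}; now {q0, q1, q2}.
That set has 3 states.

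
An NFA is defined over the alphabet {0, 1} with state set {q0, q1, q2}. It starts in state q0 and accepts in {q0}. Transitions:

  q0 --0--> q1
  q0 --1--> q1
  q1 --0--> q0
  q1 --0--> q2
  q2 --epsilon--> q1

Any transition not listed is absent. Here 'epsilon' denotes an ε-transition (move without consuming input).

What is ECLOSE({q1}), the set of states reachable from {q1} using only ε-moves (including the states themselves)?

{q1}

Begin with {q1}.
No ε-moves leave this set, so the closure equals the set itself.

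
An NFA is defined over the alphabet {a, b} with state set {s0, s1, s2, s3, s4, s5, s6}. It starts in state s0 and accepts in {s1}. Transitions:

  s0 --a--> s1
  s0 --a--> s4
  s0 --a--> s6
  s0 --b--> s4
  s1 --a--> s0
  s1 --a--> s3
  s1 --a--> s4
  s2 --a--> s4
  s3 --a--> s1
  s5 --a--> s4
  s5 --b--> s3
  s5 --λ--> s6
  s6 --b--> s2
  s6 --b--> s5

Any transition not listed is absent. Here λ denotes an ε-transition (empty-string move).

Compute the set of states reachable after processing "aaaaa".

{s1, s4, s6}

Start in {s0}.
Read 'a': s0→{s1, s4, s6}; now {s1, s4, s6}.
Read 'a': s1→{s0, s3, s4}, s4→∅, s6→∅; now {s0, s3, s4}.
Read 'a': s0→{s1, s4, s6}, s3→{s1}, s4→∅; now {s1, s4, s6}.
Read 'a': s1→{s0, s3, s4}, s4→∅, s6→∅; now {s0, s3, s4}.
Read 'a': s0→{s1, s4, s6}, s3→{s1}, s4→∅; now {s1, s4, s6}.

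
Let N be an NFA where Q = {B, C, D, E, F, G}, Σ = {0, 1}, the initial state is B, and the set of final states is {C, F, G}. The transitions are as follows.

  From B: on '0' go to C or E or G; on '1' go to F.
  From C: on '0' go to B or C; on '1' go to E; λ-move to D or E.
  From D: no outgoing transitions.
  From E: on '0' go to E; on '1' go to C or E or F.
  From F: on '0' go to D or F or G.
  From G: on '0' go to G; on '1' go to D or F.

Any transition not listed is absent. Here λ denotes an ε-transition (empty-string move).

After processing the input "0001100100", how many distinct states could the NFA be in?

Start in {B}.
Read '0': B→{C, E, G}; union {C, E, G}; ε-closure = {C, D, E, G}.
Read '0': C→{B, C}, D→∅, E→{E}, G→{G}; union {B, C, E, G}; ε-closure = {B, C, D, E, G}.
Read '0': B→{C, E, G}, C→{B, C}, D→∅, E→{E}, G→{G}; union {B, C, E, G}; ε-closure = {B, C, D, E, G}.
Read '1': B→{F}, C→{E}, D→∅, E→{C, E, F}, G→{D, F}; now {C, D, E, F}.
Read '1': C→{E}, D→∅, E→{C, E, F}, F→∅; union {C, E, F}; ε-closure = {C, D, E, F}.
Read '0': C→{B, C}, D→∅, E→{E}, F→{D, F, G}; now {B, C, D, E, F, G}.
Read '0': B→{C, E, G}, C→{B, C}, D→∅, E→{E}, F→{D, F, G}, G→{G}; now {B, C, D, E, F, G}.
Read '1': B→{F}, C→{E}, D→∅, E→{C, E, F}, F→∅, G→{D, F}; now {C, D, E, F}.
Read '0': C→{B, C}, D→∅, E→{E}, F→{D, F, G}; now {B, C, D, E, F, G}.
Read '0': B→{C, E, G}, C→{B, C}, D→∅, E→{E}, F→{D, F, G}, G→{G}; now {B, C, D, E, F, G}.
That set has 6 states.

6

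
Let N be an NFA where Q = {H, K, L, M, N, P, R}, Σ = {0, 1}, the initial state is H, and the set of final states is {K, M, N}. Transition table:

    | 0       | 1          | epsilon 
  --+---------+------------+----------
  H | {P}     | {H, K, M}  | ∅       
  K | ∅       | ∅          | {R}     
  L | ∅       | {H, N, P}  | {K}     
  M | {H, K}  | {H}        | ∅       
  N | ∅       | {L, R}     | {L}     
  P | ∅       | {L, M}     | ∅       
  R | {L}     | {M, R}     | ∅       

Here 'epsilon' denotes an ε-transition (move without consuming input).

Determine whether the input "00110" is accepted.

No

Start in {H}.
Read '0': H→{P}; now {P}.
Read '0': P→∅; now ∅.
The set is empty and remains empty for the remaining 3 symbols.
The final set ∅ contains no accepting state.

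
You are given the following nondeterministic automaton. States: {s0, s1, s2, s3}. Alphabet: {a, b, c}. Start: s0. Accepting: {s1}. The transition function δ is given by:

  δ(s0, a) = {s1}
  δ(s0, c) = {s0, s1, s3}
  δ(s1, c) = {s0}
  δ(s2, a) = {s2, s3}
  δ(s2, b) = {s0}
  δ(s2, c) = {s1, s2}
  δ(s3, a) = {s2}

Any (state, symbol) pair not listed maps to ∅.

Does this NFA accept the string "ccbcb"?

Start in {s0}.
Read 'c': s0→{s0, s1, s3}; now {s0, s1, s3}.
Read 'c': s0→{s0, s1, s3}, s1→{s0}, s3→∅; now {s0, s1, s3}.
Read 'b': s0→∅, s1→∅, s3→∅; now ∅.
The set is empty and remains empty for the remaining 2 symbols.
The final set ∅ contains no accepting state.

No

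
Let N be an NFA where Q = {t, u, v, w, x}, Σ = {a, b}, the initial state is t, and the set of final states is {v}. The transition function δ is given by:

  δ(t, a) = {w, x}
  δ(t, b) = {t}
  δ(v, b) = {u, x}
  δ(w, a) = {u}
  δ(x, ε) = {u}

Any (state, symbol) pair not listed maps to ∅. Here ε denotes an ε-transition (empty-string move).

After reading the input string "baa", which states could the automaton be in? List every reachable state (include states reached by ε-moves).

Start in {t}.
Read 'b': {t} → {t}.
Read 'a': {t} → {u, w, x}.
Read 'a': {u, w, x} → {u}.

{u}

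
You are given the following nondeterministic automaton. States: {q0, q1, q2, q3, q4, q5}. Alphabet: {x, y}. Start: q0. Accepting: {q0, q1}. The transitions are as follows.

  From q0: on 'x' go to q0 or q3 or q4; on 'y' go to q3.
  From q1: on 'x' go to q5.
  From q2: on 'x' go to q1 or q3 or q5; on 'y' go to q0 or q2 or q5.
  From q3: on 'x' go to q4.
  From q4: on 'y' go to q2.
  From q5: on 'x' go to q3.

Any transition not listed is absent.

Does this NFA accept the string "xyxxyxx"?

Start in {q0}.
Read 'x': {q0} → {q0, q3, q4}.
Read 'y': {q0, q3, q4} → {q2, q3}.
Read 'x': {q2, q3} → {q1, q3, q4, q5}.
Read 'x': {q1, q3, q4, q5} → {q3, q4, q5}.
Read 'y': {q3, q4, q5} → {q2}.
Read 'x': {q2} → {q1, q3, q5}.
Read 'x': {q1, q3, q5} → {q3, q4, q5}.
The final set {q3, q4, q5} contains no accepting state.

No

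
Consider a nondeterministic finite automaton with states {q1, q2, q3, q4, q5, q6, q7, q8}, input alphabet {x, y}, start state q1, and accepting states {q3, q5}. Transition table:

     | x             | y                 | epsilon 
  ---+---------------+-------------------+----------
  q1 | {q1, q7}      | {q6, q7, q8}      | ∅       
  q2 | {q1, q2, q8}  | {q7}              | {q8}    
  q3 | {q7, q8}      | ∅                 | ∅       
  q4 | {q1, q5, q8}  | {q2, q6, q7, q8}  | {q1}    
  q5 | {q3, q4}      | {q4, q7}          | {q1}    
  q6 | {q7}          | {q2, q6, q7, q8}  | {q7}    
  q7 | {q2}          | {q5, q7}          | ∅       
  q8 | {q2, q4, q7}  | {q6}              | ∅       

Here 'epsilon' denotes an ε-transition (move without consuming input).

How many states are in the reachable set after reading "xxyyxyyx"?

Start in {q1}.
Read 'x': q1→{q1, q7}; now {q1, q7}.
Read 'x': q1→{q1, q7}, q7→{q2}; union {q1, q2, q7}; ε-closure = {q1, q2, q7, q8}.
Read 'y': q1→{q6, q7, q8}, q2→{q7}, q7→{q5, q7}, q8→{q6}; union {q5, q6, q7, q8}; ε-closure = {q1, q5, q6, q7, q8}.
Read 'y': q1→{q6, q7, q8}, q5→{q4, q7}, q6→{q2, q6, q7, q8}, q7→{q5, q7}, q8→{q6}; union {q2, q4, q5, q6, q7, q8}; ε-closure = {q1, q2, q4, q5, q6, q7, q8}.
Read 'x': q1→{q1, q7}, q2→{q1, q2, q8}, q4→{q1, q5, q8}, q5→{q3, q4}, q6→{q7}, q7→{q2}, q8→{q2, q4, q7}; now {q1, q2, q3, q4, q5, q7, q8}.
Read 'y': q1→{q6, q7, q8}, q2→{q7}, q3→∅, q4→{q2, q6, q7, q8}, q5→{q4, q7}, q7→{q5, q7}, q8→{q6}; union {q2, q4, q5, q6, q7, q8}; ε-closure = {q1, q2, q4, q5, q6, q7, q8}.
Read 'y': q1→{q6, q7, q8}, q2→{q7}, q4→{q2, q6, q7, q8}, q5→{q4, q7}, q6→{q2, q6, q7, q8}, q7→{q5, q7}, q8→{q6}; union {q2, q4, q5, q6, q7, q8}; ε-closure = {q1, q2, q4, q5, q6, q7, q8}.
Read 'x': q1→{q1, q7}, q2→{q1, q2, q8}, q4→{q1, q5, q8}, q5→{q3, q4}, q6→{q7}, q7→{q2}, q8→{q2, q4, q7}; now {q1, q2, q3, q4, q5, q7, q8}.
That set has 7 states.

7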